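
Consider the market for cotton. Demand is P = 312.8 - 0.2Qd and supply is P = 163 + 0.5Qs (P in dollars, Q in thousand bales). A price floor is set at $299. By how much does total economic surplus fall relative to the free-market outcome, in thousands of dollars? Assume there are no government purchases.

Rearranging demand gives Qd = 1564 - 5P; rearranging supply gives Qs = 2P - 326. Without the control the market clears where 1564 - 5P = 2P - 326, i.e. P* = 270 and Q* = 214.
Because the floor (299) lies above the market-clearing price, it is binding.
At P = 299: Qd = 1564 - 5·299 = 69 and Qs = 2·299 - 326 = 272.
Quantity traded falls to 69. At Q = 69 the demand price is (1564 - 69)/5 = 299 and the supply price is (326 + 69)/2 = 197.5.
Deadweight loss = ½ · (299 - 197.5) · (214 - 69) = ½ · 101.5 · 145 = 7358.75.

7358.75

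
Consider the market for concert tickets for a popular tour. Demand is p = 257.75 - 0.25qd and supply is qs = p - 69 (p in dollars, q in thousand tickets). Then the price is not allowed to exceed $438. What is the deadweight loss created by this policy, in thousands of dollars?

0

Rearranging demand gives qd = 1031 - 4p. Setting quantity demanded equal to quantity supplied, 1031 - 4p = p - 69, gives p* = 220 and q* = 151.
Since 438 is above p* = 220, the ceiling does not bind and the free-market outcome prevails.
Since the control does not bind, no trades are prevented and deadweight loss is zero.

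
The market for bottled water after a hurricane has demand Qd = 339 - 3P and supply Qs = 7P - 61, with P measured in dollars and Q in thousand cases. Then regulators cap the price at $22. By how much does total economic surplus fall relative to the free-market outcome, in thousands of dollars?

In a free market, 339 - 3P = 7P - 61 gives the equilibrium P* = 40, Q* = 219.
Since 22 < 40, the ceiling is binding.
At P = 22: Qd = 339 - 3·22 = 273 and Qs = 7·22 - 61 = 93.
Quantity traded falls to 93. At Q = 93 the demand price is (339 - 93)/3 = 82 and the supply price is (61 + 93)/7 = 22.
Deadweight loss = ½ · (82 - 22) · (219 - 93) = ½ · 60 · 126 = 3780.

3780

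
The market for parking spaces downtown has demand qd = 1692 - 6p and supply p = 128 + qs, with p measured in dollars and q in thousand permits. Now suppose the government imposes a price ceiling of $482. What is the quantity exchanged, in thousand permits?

132

Rearranging supply gives qs = p - 128. Without the control the market clears where 1692 - 6p = p - 128, i.e. p* = 260 and q* = 132.
The ceiling of 482 is above the equilibrium price 260, so it is not binding; the market clears at p* = 260, q* = 132.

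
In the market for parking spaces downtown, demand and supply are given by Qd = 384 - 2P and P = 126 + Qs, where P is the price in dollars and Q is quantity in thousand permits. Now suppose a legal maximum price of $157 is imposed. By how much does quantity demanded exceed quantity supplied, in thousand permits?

39

Rearranging supply gives Qs = P - 126. In a free market, 384 - 2P = P - 126 gives the equilibrium P* = 170, Q* = 44.
Since 157 < 170, the ceiling is binding.
At P = 157: Qd = 384 - 2·157 = 70 and Qs = 157 - 126 = 31.
Shortage = Qd - Qs = 70 - 31 = 39.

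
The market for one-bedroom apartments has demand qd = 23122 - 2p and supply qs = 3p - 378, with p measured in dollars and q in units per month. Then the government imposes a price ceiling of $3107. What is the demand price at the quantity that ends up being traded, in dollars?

7089.5

Without the control the market clears where 23122 - 2p = 3p - 378, i.e. p* = 4700 and q* = 13722.
Because the ceiling (3107) lies below the market-clearing price, it is binding.
At p = 3107: qd = 23122 - 2·3107 = 16908 and qs = 3·3107 - 378 = 8943.
Only 8943 units reach the market. On the demand curve, the marginal buyer's willingness to pay at q = 8943 is (23122 - 8943)/2 = 7089.5.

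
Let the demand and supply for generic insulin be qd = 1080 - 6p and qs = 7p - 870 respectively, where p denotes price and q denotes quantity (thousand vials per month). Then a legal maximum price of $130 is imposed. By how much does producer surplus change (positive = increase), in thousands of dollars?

Equilibrium: 1080 - 6p = 7p - 870, so 1950 = 13p and p* = 150, q* = 180.
The ceiling of 130 is below the equilibrium price 150, so it binds.
At p = 130: qd = 1080 - 6·130 = 300 and qs = 7·130 - 870 = 40.
Producer surplus without the control is ½ · (150 - 870/7) · 180 = 16200/7.
With the ceiling, producers sell 40 units at 130, so PS = ½ · (130 - 870/7) · 40 = 800/7.
Change in producer surplus = 800/7 - 16200/7 = -2200.

-2200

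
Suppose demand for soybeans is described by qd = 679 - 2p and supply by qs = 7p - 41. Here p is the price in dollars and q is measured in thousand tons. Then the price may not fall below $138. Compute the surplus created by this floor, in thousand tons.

522

Without the control the market clears where 679 - 2p = 7p - 41, i.e. p* = 80 and q* = 519.
Because the floor (138) lies above the market-clearing price, it is binding.
At p = 138: qd = 679 - 2·138 = 403 and qs = 7·138 - 41 = 925.
Surplus = qs - qd = 925 - 403 = 522.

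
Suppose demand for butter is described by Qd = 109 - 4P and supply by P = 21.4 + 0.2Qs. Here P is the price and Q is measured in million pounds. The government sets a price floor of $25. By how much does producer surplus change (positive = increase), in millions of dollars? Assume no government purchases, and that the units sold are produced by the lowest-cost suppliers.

7.4

Rearranging supply gives Qs = 5P - 107. Without the control the market clears where 109 - 4P = 5P - 107, i.e. P* = 24 and Q* = 13.
Because the floor (25) lies above the market-clearing price, it is binding.
At P = 25: Qd = 109 - 4·25 = 9 and Qs = 5·25 - 107 = 18.
Producer surplus without the control is ½ · (24 - 21.4) · 13 = 16.9.
With the floor, 9 units are sold at 25. The supply price at Q = 9 is 23.2, so PS = ½ · [(25 - 21.4) + (25 - 23.2)] · 9 = 24.3.
Change in producer surplus = 24.3 - 16.9 = 7.4.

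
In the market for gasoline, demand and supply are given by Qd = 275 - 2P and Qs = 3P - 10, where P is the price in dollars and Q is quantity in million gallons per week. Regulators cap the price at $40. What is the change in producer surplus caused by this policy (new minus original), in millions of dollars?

Setting quantity demanded equal to quantity supplied, 275 - 2P = 3P - 10, gives P* = 57 and Q* = 161.
Since 40 < 57, the ceiling is binding.
At P = 40: Qd = 275 - 2·40 = 195 and Qs = 3·40 - 10 = 110.
Producer surplus without the control is ½ · (57 - 10/3) · 161 = 25921/6.
With the ceiling, producers sell 110 units at 40, so PS = ½ · (40 - 10/3) · 110 = 6050/3.
Change in producer surplus = 6050/3 - 25921/6 = -2303.5.

-2303.5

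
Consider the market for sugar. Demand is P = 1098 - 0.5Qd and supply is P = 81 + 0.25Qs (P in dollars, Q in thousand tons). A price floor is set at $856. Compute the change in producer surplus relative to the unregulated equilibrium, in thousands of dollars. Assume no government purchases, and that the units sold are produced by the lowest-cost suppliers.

115976

Rearranging demand gives Qd = 2196 - 2P; rearranging supply gives Qs = 4P - 324. Without the control the market clears where 2196 - 2P = 4P - 324, i.e. P* = 420 and Q* = 1356.
Because the floor (856) lies above the market-clearing price, it is binding.
At P = 856: Qd = 2196 - 2·856 = 484 and Qs = 4·856 - 324 = 3100.
Producer surplus without the control is ½ · (420 - 81) · 1356 = 229842.
With the floor, 484 units are sold at 856. The supply price at Q = 484 is 202, so PS = ½ · [(856 - 81) + (856 - 202)] · 484 = 345818.
Change in producer surplus = 345818 - 229842 = 115976.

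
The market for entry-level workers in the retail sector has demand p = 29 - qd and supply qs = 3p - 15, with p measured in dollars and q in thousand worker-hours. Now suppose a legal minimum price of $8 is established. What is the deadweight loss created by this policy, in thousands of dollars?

Rearranging demand gives qd = 29 - p. In a free market, 29 - p = 3p - 15 gives the equilibrium p* = 11, q* = 18.
Since 8 is below p* = 11, the floor does not bind and the free-market outcome prevails.
Since the control does not bind, no trades are prevented and deadweight loss is zero.

0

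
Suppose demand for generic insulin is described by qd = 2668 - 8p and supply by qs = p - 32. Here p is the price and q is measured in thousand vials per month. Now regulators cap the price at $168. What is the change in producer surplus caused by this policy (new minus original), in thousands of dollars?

-26664

Without the control the market clears where 2668 - 8p = p - 32, i.e. p* = 300 and q* = 268.
Because the ceiling (168) lies below the market-clearing price, it is binding.
At p = 168: qd = 2668 - 8·168 = 1324 and qs = 168 - 32 = 136.
Producer surplus without the control is ½ · (300 - 32) · 268 = 35912.
With the ceiling, producers sell 136 units at 168, so PS = ½ · (168 - 32) · 136 = 9248.
Change in producer surplus = 9248 - 35912 = -26664.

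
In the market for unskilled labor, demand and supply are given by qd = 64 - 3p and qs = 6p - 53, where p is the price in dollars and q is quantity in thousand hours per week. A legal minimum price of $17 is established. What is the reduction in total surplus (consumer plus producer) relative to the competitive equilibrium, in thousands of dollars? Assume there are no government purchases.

Setting quantity demanded equal to quantity supplied, 64 - 3p = 6p - 53, gives p* = 13 and q* = 25.
Because the floor (17) lies above the market-clearing price, it is binding.
At p = 17: qd = 64 - 3·17 = 13 and qs = 6·17 - 53 = 49.
Quantity traded falls to 13. At q = 13 the demand price is (64 - 13)/3 = 17 and the supply price is (53 + 13)/6 = 11.
Deadweight loss = ½ · (17 - 11) · (25 - 13) = ½ · 6 · 12 = 36.

36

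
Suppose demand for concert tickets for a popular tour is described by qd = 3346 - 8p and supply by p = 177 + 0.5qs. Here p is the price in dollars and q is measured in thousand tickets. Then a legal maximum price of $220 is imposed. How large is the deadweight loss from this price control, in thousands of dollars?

28125

Rearranging supply gives qs = 2p - 354. Without the control the market clears where 3346 - 8p = 2p - 354, i.e. p* = 370 and q* = 386.
The ceiling of 220 is below the equilibrium price 370, so it binds.
At p = 220: qd = 3346 - 8·220 = 1586 and qs = 2·220 - 354 = 86.
Quantity traded falls to 86. At q = 86 the demand price is (3346 - 86)/8 = 407.5 and the supply price is (354 + 86)/2 = 220.
Deadweight loss = ½ · (407.5 - 220) · (386 - 86) = ½ · 187.5 · 300 = 28125.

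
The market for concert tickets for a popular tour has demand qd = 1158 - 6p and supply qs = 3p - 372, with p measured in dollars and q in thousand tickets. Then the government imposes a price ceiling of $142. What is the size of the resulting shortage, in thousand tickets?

In a free market, 1158 - 6p = 3p - 372 gives the equilibrium p* = 170, q* = 138.
Because the ceiling (142) lies below the market-clearing price, it is binding.
At p = 142: qd = 1158 - 6·142 = 306 and qs = 3·142 - 372 = 54.
Shortage = qd - qs = 306 - 54 = 252.

252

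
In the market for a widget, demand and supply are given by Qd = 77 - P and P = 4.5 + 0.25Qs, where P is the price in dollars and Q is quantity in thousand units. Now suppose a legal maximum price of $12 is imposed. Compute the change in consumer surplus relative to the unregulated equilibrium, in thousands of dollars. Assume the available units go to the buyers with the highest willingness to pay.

Rearranging supply gives Qs = 4P - 18. In a free market, 77 - P = 4P - 18 gives the equilibrium P* = 19, Q* = 58.
Since 12 < 19, the ceiling is binding.
At P = 12: Qd = 77 - 12 = 65 and Qs = 4·12 - 18 = 30.
Consumer surplus without the control is ½ · (77 - 19) · 58 = 1682.
With the ceiling, 30 units are sold at 12 (assume they go to the highest-value buyers). The demand price at Q = 30 is 47, so CS = ½ · [(77 - 12) + (47 - 12)] · 30 = 1500.
Change in consumer surplus = 1500 - 1682 = -182.

-182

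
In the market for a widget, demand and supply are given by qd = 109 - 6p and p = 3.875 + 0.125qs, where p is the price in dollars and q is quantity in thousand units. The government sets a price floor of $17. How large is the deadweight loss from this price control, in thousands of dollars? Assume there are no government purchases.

257.25

Rearranging supply gives qs = 8p - 31. Without the control the market clears where 109 - 6p = 8p - 31, i.e. p* = 10 and q* = 49.
The floor of 17 is above the equilibrium price 10, so it binds.
At p = 17: qd = 109 - 6·17 = 7 and qs = 8·17 - 31 = 105.
Quantity traded falls to 7. At q = 7 the demand price is (109 - 7)/6 = 17 and the supply price is (31 + 7)/8 = 4.75.
Deadweight loss = ½ · (17 - 4.75) · (49 - 7) = ½ · 12.25 · 42 = 257.25.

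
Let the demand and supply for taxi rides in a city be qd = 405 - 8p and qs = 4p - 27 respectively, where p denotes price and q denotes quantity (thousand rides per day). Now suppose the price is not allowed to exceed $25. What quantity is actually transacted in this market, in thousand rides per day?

73

Equilibrium: 405 - 8p = 4p - 27, so 432 = 12p and p* = 36, q* = 117.
The ceiling of 25 is below the equilibrium price 36, so it binds.
At p = 25: qd = 405 - 8·25 = 205 and qs = 4·25 - 27 = 73.
The quantity actually transacted is the short side, supply: 73.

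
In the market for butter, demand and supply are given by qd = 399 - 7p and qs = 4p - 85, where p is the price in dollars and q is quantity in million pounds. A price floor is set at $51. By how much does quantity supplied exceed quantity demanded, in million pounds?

Without the control the market clears where 399 - 7p = 4p - 85, i.e. p* = 44 and q* = 91.
Since 51 > 44, the floor is binding.
At p = 51: qd = 399 - 7·51 = 42 and qs = 4·51 - 85 = 119.
Surplus = qs - qd = 119 - 42 = 77.

77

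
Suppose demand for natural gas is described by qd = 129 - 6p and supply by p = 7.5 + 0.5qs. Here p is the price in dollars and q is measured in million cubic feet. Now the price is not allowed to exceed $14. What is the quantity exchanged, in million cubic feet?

Rearranging supply gives qs = 2p - 15. Equilibrium: 129 - 6p = 2p - 15, so 144 = 8p and p* = 18, q* = 21.
Because the ceiling (14) lies below the market-clearing price, it is binding.
At p = 14: qd = 129 - 6·14 = 45 and qs = 2·14 - 15 = 13.
The quantity actually transacted is the short side, supply: 13.

13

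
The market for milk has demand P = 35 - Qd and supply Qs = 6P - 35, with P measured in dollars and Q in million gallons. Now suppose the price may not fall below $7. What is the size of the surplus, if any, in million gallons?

0

Rearranging demand gives Qd = 35 - P. Without the control the market clears where 35 - P = 6P - 35, i.e. P* = 10 and Q* = 25.
Since 7 is below P* = 10, the floor does not bind and the free-market outcome prevails.
Since the control does not bind, there is no surplus.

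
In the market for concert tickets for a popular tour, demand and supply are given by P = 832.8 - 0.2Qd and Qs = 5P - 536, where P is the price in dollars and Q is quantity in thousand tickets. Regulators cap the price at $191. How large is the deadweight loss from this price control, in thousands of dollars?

389205

Rearranging demand gives Qd = 4164 - 5P. Equilibrium: 4164 - 5P = 5P - 536, so 4700 = 10P and P* = 470, Q* = 1814.
Since 191 < 470, the ceiling is binding.
At P = 191: Qd = 4164 - 5·191 = 3209 and Qs = 5·191 - 536 = 419.
Quantity traded falls to 419. At Q = 419 the demand price is (4164 - 419)/5 = 749 and the supply price is (536 + 419)/5 = 191.
Deadweight loss = ½ · (749 - 191) · (1814 - 419) = ½ · 558 · 1395 = 389205.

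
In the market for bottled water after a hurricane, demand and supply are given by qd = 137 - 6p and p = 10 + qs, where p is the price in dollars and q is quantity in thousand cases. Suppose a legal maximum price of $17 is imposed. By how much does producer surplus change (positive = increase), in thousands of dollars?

Rearranging supply gives qs = p - 10. Without the control the market clears where 137 - 6p = p - 10, i.e. p* = 21 and q* = 11.
Since 17 < 21, the ceiling is binding.
At p = 17: qd = 137 - 6·17 = 35 and qs = 17 - 10 = 7.
Producer surplus without the control is ½ · (21 - 10) · 11 = 60.5.
With the ceiling, producers sell 7 units at 17, so PS = ½ · (17 - 10) · 7 = 24.5.
Change in producer surplus = 24.5 - 60.5 = -36.

-36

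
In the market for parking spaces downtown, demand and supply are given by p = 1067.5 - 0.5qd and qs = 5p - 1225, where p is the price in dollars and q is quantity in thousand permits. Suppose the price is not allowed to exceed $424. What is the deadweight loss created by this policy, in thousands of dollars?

27440

Rearranging demand gives qd = 2135 - 2p. Equilibrium: 2135 - 2p = 5p - 1225, so 3360 = 7p and p* = 480, q* = 1175.
Since 424 < 480, the ceiling is binding.
At p = 424: qd = 2135 - 2·424 = 1287 and qs = 5·424 - 1225 = 895.
Quantity traded falls to 895. At q = 895 the demand price is (2135 - 895)/2 = 620 and the supply price is (1225 + 895)/5 = 424.
Deadweight loss = ½ · (620 - 424) · (1175 - 895) = ½ · 196 · 280 = 27440.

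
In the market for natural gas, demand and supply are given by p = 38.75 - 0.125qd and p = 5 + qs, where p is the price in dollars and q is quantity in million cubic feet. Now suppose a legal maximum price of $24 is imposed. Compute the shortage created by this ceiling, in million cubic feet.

99

Rearranging demand gives qd = 310 - 8p; rearranging supply gives qs = p - 5. In a free market, 310 - 8p = p - 5 gives the equilibrium p* = 35, q* = 30.
Because the ceiling (24) lies below the market-clearing price, it is binding.
At p = 24: qd = 310 - 8·24 = 118 and qs = 24 - 5 = 19.
Shortage = qd - qs = 118 - 19 = 99.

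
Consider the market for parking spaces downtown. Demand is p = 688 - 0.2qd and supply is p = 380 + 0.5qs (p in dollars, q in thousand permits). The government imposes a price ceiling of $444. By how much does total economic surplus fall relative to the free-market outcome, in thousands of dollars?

Rearranging demand gives qd = 3440 - 5p; rearranging supply gives qs = 2p - 760. Setting quantity demanded equal to quantity supplied, 3440 - 5p = 2p - 760, gives p* = 600 and q* = 440.
Since 444 < 600, the ceiling is binding.
At p = 444: qd = 3440 - 5·444 = 1220 and qs = 2·444 - 760 = 128.
Quantity traded falls to 128. At q = 128 the demand price is (3440 - 128)/5 = 662.4 and the supply price is (760 + 128)/2 = 444.
Deadweight loss = ½ · (662.4 - 444) · (440 - 128) = ½ · 218.4 · 312 = 34070.4.

34070.4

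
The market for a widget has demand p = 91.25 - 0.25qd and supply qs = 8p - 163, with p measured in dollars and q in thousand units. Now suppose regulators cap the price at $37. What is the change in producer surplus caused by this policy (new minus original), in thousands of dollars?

-1127

Rearranging demand gives qd = 365 - 4p. Without the control the market clears where 365 - 4p = 8p - 163, i.e. p* = 44 and q* = 189.
Because the ceiling (37) lies below the market-clearing price, it is binding.
At p = 37: qd = 365 - 4·37 = 217 and qs = 8·37 - 163 = 133.
Producer surplus without the control is ½ · (44 - 20.375) · 189 = 2232.5625.
With the ceiling, producers sell 133 units at 37, so PS = ½ · (37 - 20.375) · 133 = 1105.5625.
Change in producer surplus = 1105.5625 - 2232.5625 = -1127.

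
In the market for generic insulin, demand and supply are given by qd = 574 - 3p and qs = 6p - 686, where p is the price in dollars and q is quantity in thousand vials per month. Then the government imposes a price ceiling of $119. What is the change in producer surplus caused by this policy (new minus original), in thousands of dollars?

-1911

In a free market, 574 - 3p = 6p - 686 gives the equilibrium p* = 140, q* = 154.
Because the ceiling (119) lies below the market-clearing price, it is binding.
At p = 119: qd = 574 - 3·119 = 217 and qs = 6·119 - 686 = 28.
Producer surplus without the control is ½ · (140 - 343/3) · 154 = 5929/3.
With the ceiling, producers sell 28 units at 119, so PS = ½ · (119 - 343/3) · 28 = 196/3.
Change in producer surplus = 196/3 - 5929/3 = -1911.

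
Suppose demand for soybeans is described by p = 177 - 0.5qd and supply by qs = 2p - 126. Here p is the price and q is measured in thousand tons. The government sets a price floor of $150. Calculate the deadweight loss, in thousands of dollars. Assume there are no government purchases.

Rearranging demand gives qd = 354 - 2p. Setting quantity demanded equal to quantity supplied, 354 - 2p = 2p - 126, gives p* = 120 and q* = 114.
Since 150 > 120, the floor is binding.
At p = 150: qd = 354 - 2·150 = 54 and qs = 2·150 - 126 = 174.
Quantity traded falls to 54. At q = 54 the demand price is (354 - 54)/2 = 150 and the supply price is (126 + 54)/2 = 90.
Deadweight loss = ½ · (150 - 90) · (114 - 54) = ½ · 60 · 60 = 1800.

1800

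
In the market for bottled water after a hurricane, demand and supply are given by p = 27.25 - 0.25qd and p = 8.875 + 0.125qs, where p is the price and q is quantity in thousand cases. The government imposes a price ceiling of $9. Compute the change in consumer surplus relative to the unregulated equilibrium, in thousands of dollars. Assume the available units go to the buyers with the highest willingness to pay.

Rearranging demand gives qd = 109 - 4p; rearranging supply gives qs = 8p - 71. Equilibrium: 109 - 4p = 8p - 71, so 180 = 12p and p* = 15, q* = 49.
Since 9 < 15, the ceiling is binding.
At p = 9: qd = 109 - 4·9 = 73 and qs = 8·9 - 71 = 1.
Consumer surplus without the control is ½ · (27.25 - 15) · 49 = 300.125.
With the ceiling, 1 units are sold at 9 (assume they go to the highest-value buyers). The demand price at q = 1 is 27, so CS = ½ · [(27.25 - 9) + (27 - 9)] · 1 = 18.125.
Change in consumer surplus = 18.125 - 300.125 = -282.

-282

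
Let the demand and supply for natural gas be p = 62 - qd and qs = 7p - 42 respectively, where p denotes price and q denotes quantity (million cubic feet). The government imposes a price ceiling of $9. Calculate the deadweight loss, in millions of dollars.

Rearranging demand gives qd = 62 - p. In a free market, 62 - p = 7p - 42 gives the equilibrium p* = 13, q* = 49.
Since 9 < 13, the ceiling is binding.
At p = 9: qd = 62 - 9 = 53 and qs = 7·9 - 42 = 21.
Quantity traded falls to 21. At q = 21 the demand price is 62 - 21 = 41 and the supply price is (42 + 21)/7 = 9.
Deadweight loss = ½ · (41 - 9) · (49 - 21) = ½ · 32 · 28 = 448.

448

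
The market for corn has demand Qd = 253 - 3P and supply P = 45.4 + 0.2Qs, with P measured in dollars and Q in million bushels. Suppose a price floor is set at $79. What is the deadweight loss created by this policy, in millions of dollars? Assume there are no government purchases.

866.4

Rearranging supply gives Qs = 5P - 227. Without the control the market clears where 253 - 3P = 5P - 227, i.e. P* = 60 and Q* = 73.
The floor of 79 is above the equilibrium price 60, so it binds.
At P = 79: Qd = 253 - 3·79 = 16 and Qs = 5·79 - 227 = 168.
Quantity traded falls to 16. At Q = 16 the demand price is (253 - 16)/3 = 79 and the supply price is (227 + 16)/5 = 48.6.
Deadweight loss = ½ · (79 - 48.6) · (73 - 16) = ½ · 30.4 · 57 = 866.4.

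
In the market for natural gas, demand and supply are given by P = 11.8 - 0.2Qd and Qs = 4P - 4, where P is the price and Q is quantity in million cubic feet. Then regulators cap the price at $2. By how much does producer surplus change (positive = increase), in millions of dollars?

Rearranging demand gives Qd = 59 - 5P. Setting quantity demanded equal to quantity supplied, 59 - 5P = 4P - 4, gives P* = 7 and Q* = 24.
Because the ceiling (2) lies below the market-clearing price, it is binding.
At P = 2: Qd = 59 - 5·2 = 49 and Qs = 4·2 - 4 = 4.
Producer surplus without the control is ½ · (7 - 1) · 24 = 72.
With the ceiling, producers sell 4 units at 2, so PS = ½ · (2 - 1) · 4 = 2.
Change in producer surplus = 2 - 72 = -70.

-70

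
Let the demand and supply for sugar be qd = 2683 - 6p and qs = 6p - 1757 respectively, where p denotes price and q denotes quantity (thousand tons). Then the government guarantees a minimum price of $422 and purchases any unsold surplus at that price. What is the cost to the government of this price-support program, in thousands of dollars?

Without the control the market clears where 2683 - 6p = 6p - 1757, i.e. p* = 370 and q* = 463.
The floor of 422 is above the equilibrium price 370, so it binds.
At p = 422: qd = 2683 - 6·422 = 151 and qs = 6·422 - 1757 = 775.
Surplus = qs - qd = 624.
Government expenditure = surplus × support price = 624 × 422 = 263328.

263328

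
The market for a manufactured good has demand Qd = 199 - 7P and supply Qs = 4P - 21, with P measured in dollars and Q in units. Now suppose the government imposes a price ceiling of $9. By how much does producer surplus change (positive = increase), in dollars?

Setting quantity demanded equal to quantity supplied, 199 - 7P = 4P - 21, gives P* = 20 and Q* = 59.
Since 9 < 20, the ceiling is binding.
At P = 9: Qd = 199 - 7·9 = 136 and Qs = 4·9 - 21 = 15.
Producer surplus without the control is ½ · (20 - 5.25) · 59 = 435.125.
With the ceiling, producers sell 15 units at 9, so PS = ½ · (9 - 5.25) · 15 = 28.125.
Change in producer surplus = 28.125 - 435.125 = -407.

-407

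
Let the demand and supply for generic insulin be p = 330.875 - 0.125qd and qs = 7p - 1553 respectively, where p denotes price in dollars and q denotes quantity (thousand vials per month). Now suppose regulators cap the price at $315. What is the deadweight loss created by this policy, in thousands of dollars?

Rearranging demand gives qd = 2647 - 8p. Equilibrium: 2647 - 8p = 7p - 1553, so 4200 = 15p and p* = 280, q* = 407.
The ceiling of 315 is above the equilibrium price 280, so it is not binding; the market clears at p* = 280, q* = 407.
Since the control does not bind, no trades are prevented and deadweight loss is zero.

0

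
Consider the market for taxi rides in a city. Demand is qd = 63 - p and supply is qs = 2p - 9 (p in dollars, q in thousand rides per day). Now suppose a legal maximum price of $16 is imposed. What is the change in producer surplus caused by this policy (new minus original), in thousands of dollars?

-248

In a free market, 63 - p = 2p - 9 gives the equilibrium p* = 24, q* = 39.
Since 16 < 24, the ceiling is binding.
At p = 16: qd = 63 - 16 = 47 and qs = 2·16 - 9 = 23.
Producer surplus without the control is ½ · (24 - 4.5) · 39 = 380.25.
With the ceiling, producers sell 23 units at 16, so PS = ½ · (16 - 4.5) · 23 = 132.25.
Change in producer surplus = 132.25 - 380.25 = -248.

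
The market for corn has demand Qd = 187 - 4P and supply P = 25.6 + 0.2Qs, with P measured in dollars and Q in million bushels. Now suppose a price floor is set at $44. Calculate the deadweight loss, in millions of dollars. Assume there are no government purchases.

291.6

Rearranging supply gives Qs = 5P - 128. Setting quantity demanded equal to quantity supplied, 187 - 4P = 5P - 128, gives P* = 35 and Q* = 47.
The floor of 44 is above the equilibrium price 35, so it binds.
At P = 44: Qd = 187 - 4·44 = 11 and Qs = 5·44 - 128 = 92.
Quantity traded falls to 11. At Q = 11 the demand price is (187 - 11)/4 = 44 and the supply price is (128 + 11)/5 = 27.8.
Deadweight loss = ½ · (44 - 27.8) · (47 - 11) = ½ · 16.2 · 36 = 291.6.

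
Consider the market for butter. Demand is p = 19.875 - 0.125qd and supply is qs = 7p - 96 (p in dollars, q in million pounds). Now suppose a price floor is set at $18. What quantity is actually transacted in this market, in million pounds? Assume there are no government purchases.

15

Rearranging demand gives qd = 159 - 8p. Without the control the market clears where 159 - 8p = 7p - 96, i.e. p* = 17 and q* = 23.
The floor of 18 is above the equilibrium price 17, so it binds.
At p = 18: qd = 159 - 8·18 = 15 and qs = 7·18 - 96 = 30.
The quantity actually transacted is the short side, demand: 15.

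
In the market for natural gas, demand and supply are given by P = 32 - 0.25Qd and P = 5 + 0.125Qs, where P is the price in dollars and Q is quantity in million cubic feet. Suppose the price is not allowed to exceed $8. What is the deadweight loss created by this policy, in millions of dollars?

432

Rearranging demand gives Qd = 128 - 4P; rearranging supply gives Qs = 8P - 40. Setting quantity demanded equal to quantity supplied, 128 - 4P = 8P - 40, gives P* = 14 and Q* = 72.
The ceiling of 8 is below the equilibrium price 14, so it binds.
At P = 8: Qd = 128 - 4·8 = 96 and Qs = 8·8 - 40 = 24.
Quantity traded falls to 24. At Q = 24 the demand price is (128 - 24)/4 = 26 and the supply price is (40 + 24)/8 = 8.
Deadweight loss = ½ · (26 - 8) · (72 - 24) = ½ · 18 · 48 = 432.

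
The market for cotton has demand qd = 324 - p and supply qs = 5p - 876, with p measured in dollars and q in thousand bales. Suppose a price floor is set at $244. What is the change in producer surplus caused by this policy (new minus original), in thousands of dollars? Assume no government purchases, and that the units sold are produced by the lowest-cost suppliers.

3326.4

In a free market, 324 - p = 5p - 876 gives the equilibrium p* = 200, q* = 124.
The floor of 244 is above the equilibrium price 200, so it binds.
At p = 244: qd = 324 - 244 = 80 and qs = 5·244 - 876 = 344.
Producer surplus without the control is ½ · (200 - 175.2) · 124 = 1537.6.
With the floor, 80 units are sold at 244. The supply price at q = 80 is 191.2, so PS = ½ · [(244 - 175.2) + (244 - 191.2)] · 80 = 4864.
Change in producer surplus = 4864 - 1537.6 = 3326.4.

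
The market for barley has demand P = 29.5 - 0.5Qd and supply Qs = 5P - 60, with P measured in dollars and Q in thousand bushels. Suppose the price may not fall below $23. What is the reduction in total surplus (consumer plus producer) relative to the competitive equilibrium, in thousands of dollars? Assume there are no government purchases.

50.4

Rearranging demand gives Qd = 59 - 2P. Equilibrium: 59 - 2P = 5P - 60, so 119 = 7P and P* = 17, Q* = 25.
Because the floor (23) lies above the market-clearing price, it is binding.
At P = 23: Qd = 59 - 2·23 = 13 and Qs = 5·23 - 60 = 55.
Quantity traded falls to 13. At Q = 13 the demand price is (59 - 13)/2 = 23 and the supply price is (60 + 13)/5 = 14.6.
Deadweight loss = ½ · (23 - 14.6) · (25 - 13) = ½ · 8.4 · 12 = 50.4.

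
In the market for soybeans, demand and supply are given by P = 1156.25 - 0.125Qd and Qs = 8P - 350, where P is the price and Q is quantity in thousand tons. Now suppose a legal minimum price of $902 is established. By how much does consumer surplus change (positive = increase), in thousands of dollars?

-979084

Rearranging demand gives Qd = 9250 - 8P. Without the control the market clears where 9250 - 8P = 8P - 350, i.e. P* = 600 and Q* = 4450.
The floor of 902 is above the equilibrium price 600, so it binds.
At P = 902: Qd = 9250 - 8·902 = 2034 and Qs = 8·902 - 350 = 6866.
Consumer surplus without the control is ½ · (1156.25 - 600) · 4450 = 1237656.25.
With the floor, consumers buy 2034 units at 902, so CS = ½ · (1156.25 - 902) · 2034 = 258572.25.
Change in consumer surplus = 258572.25 - 1237656.25 = -979084.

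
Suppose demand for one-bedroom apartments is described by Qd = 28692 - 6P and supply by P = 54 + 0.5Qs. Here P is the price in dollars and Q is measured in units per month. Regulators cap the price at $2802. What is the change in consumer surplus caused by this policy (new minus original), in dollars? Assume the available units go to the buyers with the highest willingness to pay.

4173540

Rearranging supply gives Qs = 2P - 108. Without the control the market clears where 28692 - 6P = 2P - 108, i.e. P* = 3600 and Q* = 7092.
Since 2802 < 3600, the ceiling is binding.
At P = 2802: Qd = 28692 - 6·2802 = 11880 and Qs = 2·2802 - 108 = 5496.
Consumer surplus without the control is ½ · (4782 - 3600) · 7092 = 4191372.
With the ceiling, 5496 units are sold at 2802 (assume they go to the highest-value buyers). The demand price at Q = 5496 is 3866, so CS = ½ · [(4782 - 2802) + (3866 - 2802)] · 5496 = 8364912.
Change in consumer surplus = 8364912 - 4191372 = 4173540.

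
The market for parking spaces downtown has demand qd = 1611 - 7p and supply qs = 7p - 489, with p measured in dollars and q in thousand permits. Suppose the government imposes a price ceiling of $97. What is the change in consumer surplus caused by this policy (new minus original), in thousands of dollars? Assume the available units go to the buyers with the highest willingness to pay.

238.5

Equilibrium: 1611 - 7p = 7p - 489, so 2100 = 14p and p* = 150, q* = 561.
Because the ceiling (97) lies below the market-clearing price, it is binding.
At p = 97: qd = 1611 - 7·97 = 932 and qs = 7·97 - 489 = 190.
Consumer surplus without the control is ½ · (1611/7 - 150) · 561 = 314721/14.
With the ceiling, 190 units are sold at 97 (assume they go to the highest-value buyers). The demand price at q = 190 is 203, so CS = ½ · [(1611/7 - 97) + (203 - 97)] · 190 = 159030/7.
Change in consumer surplus = 159030/7 - 314721/14 = 238.5.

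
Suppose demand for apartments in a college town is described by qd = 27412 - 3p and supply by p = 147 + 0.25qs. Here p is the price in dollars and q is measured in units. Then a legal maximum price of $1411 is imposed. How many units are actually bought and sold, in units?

Rearranging supply gives qs = 4p - 588. Setting quantity demanded equal to quantity supplied, 27412 - 3p = 4p - 588, gives p* = 4000 and q* = 15412.
The ceiling of 1411 is below the equilibrium price 4000, so it binds.
At p = 1411: qd = 27412 - 3·1411 = 23179 and qs = 4·1411 - 588 = 5056.
The quantity actually transacted is the short side, supply: 5056.

5056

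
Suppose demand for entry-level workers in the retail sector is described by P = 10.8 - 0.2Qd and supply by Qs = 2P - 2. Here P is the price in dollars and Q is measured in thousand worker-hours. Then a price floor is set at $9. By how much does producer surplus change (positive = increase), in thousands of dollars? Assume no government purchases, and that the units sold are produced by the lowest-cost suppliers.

Rearranging demand gives Qd = 54 - 5P. Setting quantity demanded equal to quantity supplied, 54 - 5P = 2P - 2, gives P* = 8 and Q* = 14.
The floor of 9 is above the equilibrium price 8, so it binds.
At P = 9: Qd = 54 - 5·9 = 9 and Qs = 2·9 - 2 = 16.
Producer surplus without the control is ½ · (8 - 1) · 14 = 49.
With the floor, 9 units are sold at 9. The supply price at Q = 9 is 5.5, so PS = ½ · [(9 - 1) + (9 - 5.5)] · 9 = 51.75.
Change in producer surplus = 51.75 - 49 = 2.75.

2.75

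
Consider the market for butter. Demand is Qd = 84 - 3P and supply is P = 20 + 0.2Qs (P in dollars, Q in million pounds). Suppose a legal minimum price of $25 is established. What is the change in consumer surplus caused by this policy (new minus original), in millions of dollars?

Rearranging supply gives Qs = 5P - 100. Equilibrium: 84 - 3P = 5P - 100, so 184 = 8P and P* = 23, Q* = 15.
The floor of 25 is above the equilibrium price 23, so it binds.
At P = 25: Qd = 84 - 3·25 = 9 and Qs = 5·25 - 100 = 25.
Consumer surplus without the control is ½ · (28 - 23) · 15 = 37.5.
With the floor, consumers buy 9 units at 25, so CS = ½ · (28 - 25) · 9 = 13.5.
Change in consumer surplus = 13.5 - 37.5 = -24.

-24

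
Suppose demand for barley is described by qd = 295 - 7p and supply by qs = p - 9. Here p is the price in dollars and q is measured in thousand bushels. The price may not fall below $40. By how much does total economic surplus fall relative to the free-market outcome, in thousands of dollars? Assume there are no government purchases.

Equilibrium: 295 - 7p = p - 9, so 304 = 8p and p* = 38, q* = 29.
Because the floor (40) lies above the market-clearing price, it is binding.
At p = 40: qd = 295 - 7·40 = 15 and qs = 40 - 9 = 31.
Quantity traded falls to 15. At q = 15 the demand price is (295 - 15)/7 = 40 and the supply price is 9 + 15 = 24.
Deadweight loss = ½ · (40 - 24) · (29 - 15) = ½ · 16 · 14 = 112.

112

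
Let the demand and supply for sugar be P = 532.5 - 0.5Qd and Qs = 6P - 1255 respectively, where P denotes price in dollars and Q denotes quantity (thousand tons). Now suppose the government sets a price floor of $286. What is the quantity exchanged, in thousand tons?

485

Rearranging demand gives Qd = 1065 - 2P. In a free market, 1065 - 2P = 6P - 1255 gives the equilibrium P* = 290, Q* = 485.
The floor of 286 is below the equilibrium price 290, so it is not binding; the market clears at P* = 290, Q* = 485.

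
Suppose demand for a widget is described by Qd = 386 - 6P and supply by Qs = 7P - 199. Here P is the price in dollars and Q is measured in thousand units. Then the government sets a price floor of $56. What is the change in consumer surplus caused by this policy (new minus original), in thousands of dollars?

-913

In a free market, 386 - 6P = 7P - 199 gives the equilibrium P* = 45, Q* = 116.
Since 56 > 45, the floor is binding.
At P = 56: Qd = 386 - 6·56 = 50 and Qs = 7·56 - 199 = 193.
Consumer surplus without the control is ½ · (193/3 - 45) · 116 = 3364/3.
With the floor, consumers buy 50 units at 56, so CS = ½ · (193/3 - 56) · 50 = 625/3.
Change in consumer surplus = 625/3 - 3364/3 = -913.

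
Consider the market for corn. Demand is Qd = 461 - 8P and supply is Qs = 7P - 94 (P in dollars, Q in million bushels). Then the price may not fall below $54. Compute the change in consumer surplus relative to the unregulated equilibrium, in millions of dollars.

Without the control the market clears where 461 - 8P = 7P - 94, i.e. P* = 37 and Q* = 165.
Because the floor (54) lies above the market-clearing price, it is binding.
At P = 54: Qd = 461 - 8·54 = 29 and Qs = 7·54 - 94 = 284.
Consumer surplus without the control is ½ · (57.625 - 37) · 165 = 1701.5625.
With the floor, consumers buy 29 units at 54, so CS = ½ · (57.625 - 54) · 29 = 52.5625.
Change in consumer surplus = 52.5625 - 1701.5625 = -1649.

-1649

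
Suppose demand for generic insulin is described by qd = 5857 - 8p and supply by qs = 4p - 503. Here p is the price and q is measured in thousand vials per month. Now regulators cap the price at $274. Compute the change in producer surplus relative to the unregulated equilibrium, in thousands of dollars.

-282880

In a free market, 5857 - 8p = 4p - 503 gives the equilibrium p* = 530, q* = 1617.
Because the ceiling (274) lies below the market-clearing price, it is binding.
At p = 274: qd = 5857 - 8·274 = 3665 and qs = 4·274 - 503 = 593.
Producer surplus without the control is ½ · (530 - 125.75) · 1617 = 326836.125.
With the ceiling, producers sell 593 units at 274, so PS = ½ · (274 - 125.75) · 593 = 43956.125.
Change in producer surplus = 43956.125 - 326836.125 = -282880.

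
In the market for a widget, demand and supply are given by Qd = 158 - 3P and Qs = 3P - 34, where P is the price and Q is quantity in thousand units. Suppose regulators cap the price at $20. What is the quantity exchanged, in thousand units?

26

Setting quantity demanded equal to quantity supplied, 158 - 3P = 3P - 34, gives P* = 32 and Q* = 62.
Since 20 < 32, the ceiling is binding.
At P = 20: Qd = 158 - 3·20 = 98 and Qs = 3·20 - 34 = 26.
The quantity actually transacted is the short side, supply: 26.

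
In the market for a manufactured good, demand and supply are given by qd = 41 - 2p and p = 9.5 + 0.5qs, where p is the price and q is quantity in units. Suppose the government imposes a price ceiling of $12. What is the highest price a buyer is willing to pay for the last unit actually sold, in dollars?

18

Rearranging supply gives qs = 2p - 19. Equilibrium: 41 - 2p = 2p - 19, so 60 = 4p and p* = 15, q* = 11.
Because the ceiling (12) lies below the market-clearing price, it is binding.
At p = 12: qd = 41 - 2·12 = 17 and qs = 2·12 - 19 = 5.
Only 5 units reach the market. On the demand curve, the marginal buyer's willingness to pay at q = 5 is (41 - 5)/2 = 18.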